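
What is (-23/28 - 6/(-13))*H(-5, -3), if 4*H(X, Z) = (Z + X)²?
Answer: -524/91 ≈ -5.7582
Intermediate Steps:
H(X, Z) = (X + Z)²/4 (H(X, Z) = (Z + X)²/4 = (X + Z)²/4)
(-23/28 - 6/(-13))*H(-5, -3) = (-23/28 - 6/(-13))*((-5 - 3)²/4) = (-23*1/28 - 6*(-1/13))*((¼)*(-8)²) = (-23/28 + 6/13)*((¼)*64) = -131/364*16 = -524/91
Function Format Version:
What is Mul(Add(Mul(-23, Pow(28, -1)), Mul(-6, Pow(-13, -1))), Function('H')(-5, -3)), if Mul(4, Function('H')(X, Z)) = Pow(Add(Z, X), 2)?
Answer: Rational(-524, 91) ≈ -5.7582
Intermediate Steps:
Function('H')(X, Z) = Mul(Rational(1, 4), Pow(Add(X, Z), 2)) (Function('H')(X, Z) = Mul(Rational(1, 4), Pow(Add(Z, X), 2)) = Mul(Rational(1, 4), Pow(Add(X, Z), 2)))
Mul(Add(Mul(-23, Pow(28, -1)), Mul(-6, Pow(-13, -1))), Function('H')(-5, -3)) = Mul(Add(Mul(-23, Pow(28, -1)), Mul(-6, Pow(-13, -1))), Mul(Rational(1, 4), Pow(Add(-5, -3), 2))) = Mul(Add(Mul(-23, Rational(1, 28)), Mul(-6, Rational(-1, 13))), Mul(Rational(1, 4), Pow(-8, 2))) = Mul(Add(Rational(-23, 28), Rational(6, 13)), Mul(Rational(1, 4), 64)) = Mul(Rational(-131, 364), 16) = Rational(-524, 91)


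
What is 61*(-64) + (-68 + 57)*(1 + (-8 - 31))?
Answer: -3486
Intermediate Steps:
61*(-64) + (-68 + 57)*(1 + (-8 - 31)) = -3904 - 11*(1 - 39) = -3904 - 11*(-38) = -3904 + 418 = -3486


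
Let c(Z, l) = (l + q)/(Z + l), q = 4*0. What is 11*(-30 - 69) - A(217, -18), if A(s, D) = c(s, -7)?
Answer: -32669/30 ≈ -1089.0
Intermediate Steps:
q = 0
c(Z, l) = l/(Z + l) (c(Z, l) = (l + 0)/(Z + l) = l/(Z + l))
A(s, D) = -7/(-7 + s) (A(s, D) = -7/(s - 7) = -7/(-7 + s))
11*(-30 - 69) - A(217, -18) = 11*(-30 - 69) - (-7)/(-7 + 217) = 11*(-99) - (-7)/210 = -1089 - (-7)/210 = -1089 - 1*(-1/30) = -1089 + 1/30 = -32669/30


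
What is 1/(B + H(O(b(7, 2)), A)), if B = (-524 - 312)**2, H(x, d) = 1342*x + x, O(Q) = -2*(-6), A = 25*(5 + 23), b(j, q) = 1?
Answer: 1/715012 ≈ 1.3986e-6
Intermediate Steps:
A = 700 (A = 25*28 = 700)
O(Q) = 12
H(x, d) = 1343*x
B = 698896 (B = (-836)**2 = 698896)
1/(B + H(O(b(7, 2)), A)) = 1/(698896 + 1343*12) = 1/(698896 + 16116) = 1/715012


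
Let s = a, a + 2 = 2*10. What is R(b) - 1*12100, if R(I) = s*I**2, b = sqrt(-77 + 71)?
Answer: -12208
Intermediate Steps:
b = I*sqrt(6) (b = sqrt(-6) = I*sqrt(6) ≈ 2.4495*I)
a = 18 (a = -2 + 2*10 = -2 + 20 = 18)
s = 18
R(I) = 18*I**2
R(b) - 1*12100 = 18*(I*sqrt(6))**2 - 1*12100 = 18*(-6) - 12100 = -108 - 12100 = -12208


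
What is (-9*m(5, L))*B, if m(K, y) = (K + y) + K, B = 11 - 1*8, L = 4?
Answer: -378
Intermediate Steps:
B = 3 (B = 11 - 8 = 3)
m(K, y) = y + 2*K
(-9*m(5, L))*B = -9*(4 + 2*5)*3 = -9*(4 + 10)*3 = -9*14*3 = -126*3 = -378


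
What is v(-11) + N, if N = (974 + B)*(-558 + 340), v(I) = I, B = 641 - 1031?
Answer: -127323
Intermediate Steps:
B = -390
N = -127312 (N = (974 - 390)*(-558 + 340) = 584*(-218) = -127312)
v(-11) + N = -11 - 127312 = -127323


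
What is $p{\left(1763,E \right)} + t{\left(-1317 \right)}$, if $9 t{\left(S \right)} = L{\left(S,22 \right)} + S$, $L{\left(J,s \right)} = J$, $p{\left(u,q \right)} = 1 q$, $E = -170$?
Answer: $- \frac{1388}{3} \approx -462.67$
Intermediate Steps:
$p{\left(u,q \right)} = q$
$t{\left(S \right)} = \frac{2 S}{9}$ ($t{\left(S \right)} = \frac{S + S}{9} = \frac{2 S}{9}$)
$p{\left(1763,E \right)} + t{\left(-1317 \right)} = -170 + \frac{2}{9} \left(-1317\right) = -170 - \frac{878}{3} = - \frac{1388}{3}$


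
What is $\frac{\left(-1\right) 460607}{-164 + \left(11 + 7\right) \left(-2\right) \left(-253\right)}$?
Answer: $- \frac{460607}{8944} \approx -51.499$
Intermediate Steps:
$\frac{\left(-1\right) 460607}{-164 + \left(11 + 7\right) \left(-2\right) \left(-253\right)} = - \frac{460607}{-164 + 18 \left(-2\right) \left(-253\right)} = - \frac{460607}{-164 - -9108} = - \frac{460607}{-164 + 9108} = - \frac{460607}{8944}$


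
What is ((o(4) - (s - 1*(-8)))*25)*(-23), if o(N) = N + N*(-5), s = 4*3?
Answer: 20700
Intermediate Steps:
s = 12
o(N) = -4*N (o(N) = N - 5*N = -4*N)
((o(4) - (s - 1*(-8)))*25)*(-23) = ((-4*4 - (12 - 1*(-8)))*25)*(-23) = ((-16 - (12 + 8))*25)*(-23) = ((-16 - 1*20)*25)*(-23) = ((-16 - 20)*25)*(-23) = -36*25*(-23) = -900*(-23) = 20700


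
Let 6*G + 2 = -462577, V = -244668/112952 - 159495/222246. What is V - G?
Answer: 80637128545165/1045963758 ≈ 77094.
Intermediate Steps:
V = -1508161741/522981879 (V = -244668*1/112952 - 159495*1/222246 = -61167/28238 - 53165/74082 = -1508161741/522981879 ≈ -2.8838)
G = -154193/2 (G = -⅓ + (⅙)*(-462577) = -⅓ - 462577/6 = -154193/2 ≈ -77097.)
V - G = -1508161741/522981879 - 1*(-154193/2) = -1508161741/522981879 + 154193/2 = 80637128545165/1045963758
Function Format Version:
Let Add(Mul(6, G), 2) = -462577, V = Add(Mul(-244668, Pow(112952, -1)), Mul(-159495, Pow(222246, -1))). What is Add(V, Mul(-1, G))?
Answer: Rational(80637128545165, 1045963758) ≈ 77094.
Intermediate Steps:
V = Rational(-1508161741, 522981879) (V = Add(Mul(-244668, Rational(1, 112952)), Mul(-159495, Rational(1, 222246))) = Add(Rational(-61167, 28238), Rational(-53165, 74082)) = Rational(-1508161741, 522981879) ≈ -2.8838)
G = Rational(-154193, 2) (G = Add(Rational(-1, 3), Mul(Rational(1, 6), -462577)) = Add(Rational(-1, 3), Rational(-462577, 6)) = Rational(-154193, 2) ≈ -77097.)
Add(V, Mul(-1, G)) = Add(Rational(-1508161741, 522981879), Mul(-1, Rational(-154193, 2))) = Add(Rational(-1508161741, 522981879), Rational(154193, 2)) = Rational(80637128545165, 1045963758)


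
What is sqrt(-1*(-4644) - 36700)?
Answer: 2*I*sqrt(8014) ≈ 179.04*I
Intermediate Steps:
sqrt(-1*(-4644) - 36700) = sqrt(4644 - 36700) = sqrt(-32056) = 2*I*sqrt(8014)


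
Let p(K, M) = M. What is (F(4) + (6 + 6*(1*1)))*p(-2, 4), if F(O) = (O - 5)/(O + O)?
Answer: 95/2 ≈ 47.500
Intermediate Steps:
F(O) = (-5 + O)/(2*O) (F(O) = (-5 + O)/((2*O)) = (-5 + O)*(1/(2*O)) = (-5 + O)/(2*O))
(F(4) + (6 + 6*(1*1)))*p(-2, 4) = ((½)*(-5 + 4)/4 + (6 + 6*(1*1)))*4 = ((½)*(¼)*(-1) + (6 + 6*1))*4 = (-⅛ + (6 + 6))*4 = (-⅛ + 12)*4 = (95/8)*4 = 95/2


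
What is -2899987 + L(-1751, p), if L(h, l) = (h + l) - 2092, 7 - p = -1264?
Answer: -2902559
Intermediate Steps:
p = 1271 (p = 7 - 1*(-1264) = 7 + 1264 = 1271)
L(h, l) = -2092 + h + l
-2899987 + L(-1751, p) = -2899987 + (-2092 - 1751 + 1271) = -2899987 - 2572 = -2902559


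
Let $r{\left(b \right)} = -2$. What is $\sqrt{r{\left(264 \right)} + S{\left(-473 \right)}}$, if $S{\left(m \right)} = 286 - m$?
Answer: $\sqrt{757} \approx 27.514$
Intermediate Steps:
$\sqrt{r{\left(264 \right)} + S{\left(-473 \right)}} = \sqrt{-2 + \left(286 - -473\right)} = \sqrt{-2 + \left(286 + 473\right)} = \sqrt{-2 + 759} = \sqrt{757}$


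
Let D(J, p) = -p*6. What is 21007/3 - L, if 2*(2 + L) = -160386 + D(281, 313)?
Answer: 264409/3 ≈ 88136.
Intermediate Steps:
D(J, p) = -6*p
L = -81134 (L = -2 + (-160386 - 6*313)/2 = -2 + (-160386 - 1878)/2 = -2 + (½)*(-162264) = -2 - 81132 = -81134)
21007/3 - L = 21007/3 - 1*(-81134) = (⅓)*21007 + 81134 = 21007/3 + 81134 = 264409/3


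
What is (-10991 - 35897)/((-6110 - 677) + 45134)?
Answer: -46888/38347 ≈ -1.2227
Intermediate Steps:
(-10991 - 35897)/((-6110 - 677) + 45134) = -46888/(-6787 + 45134) = -46888/38347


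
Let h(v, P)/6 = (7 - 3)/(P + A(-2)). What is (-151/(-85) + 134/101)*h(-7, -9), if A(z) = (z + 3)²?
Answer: -79923/8585 ≈ -9.3096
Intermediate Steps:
A(z) = (3 + z)²
h(v, P) = 24/(1 + P) (h(v, P) = 6*((7 - 3)/(P + (3 - 2)²)) = 6*(4/(P + 1²)) = 6*(4/(P + 1)) = 6*(4/(1 + P)) = 24/(1 + P))
(-151/(-85) + 134/101)*h(-7, -9) = (-151/(-85) + 134/101)*(24/(1 - 9)) = (-151*(-1/85) + 134*(1/101))*(24/(-8)) = (151/85 + 134/101)*(24*(-⅛)) = (26641/8585)*(-3) = -79923/8585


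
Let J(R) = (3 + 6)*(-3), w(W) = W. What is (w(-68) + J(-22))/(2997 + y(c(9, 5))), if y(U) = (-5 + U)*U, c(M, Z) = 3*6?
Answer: -95/3231 ≈ -0.029403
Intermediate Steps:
c(M, Z) = 18
J(R) = -27 (J(R) = 9*(-3) = -27)
y(U) = U*(-5 + U)
(w(-68) + J(-22))/(2997 + y(c(9, 5))) = (-68 - 27)/(2997 + 18*(-5 + 18)) = -95/(2997 + 18*13) = -95/(2997 + 234) = -95/3231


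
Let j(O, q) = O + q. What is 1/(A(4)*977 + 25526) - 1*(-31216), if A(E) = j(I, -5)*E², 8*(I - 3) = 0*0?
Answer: 179117407/5738 ≈ 31216.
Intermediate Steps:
I = 3 (I = 3 + (0*0)/8 = 3 + (⅛)*0 = 3 + 0 = 3)
A(E) = -2*E² (A(E) = (3 - 5)*E² = -2*E²)
1/(A(4)*977 + 25526) - 1*(-31216) = 1/(-2*4²*977 + 25526) - 1*(-31216) = 1/(-2*16*977 + 25526) + 31216 = 1/(-32*977 + 25526) + 31216 = 1/(-31264 + 25526) + 31216 = 1/(-5738) + 31216 = -1/5738 + 31216 = 179117407/5738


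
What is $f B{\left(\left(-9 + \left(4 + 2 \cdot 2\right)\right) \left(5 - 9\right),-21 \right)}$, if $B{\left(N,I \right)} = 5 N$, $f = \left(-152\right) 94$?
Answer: $-285760$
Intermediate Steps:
$f = -14288$
$f B{\left(\left(-9 + \left(4 + 2 \cdot 2\right)\right) \left(5 - 9\right),-21 \right)} = - 14288 \cdot 5 \left(-9 + \left(4 + 2 \cdot 2\right)\right) \left(5 - 9\right) = - 14288 \cdot 5 \left(-9 + \left(4 + 4\right)\right) \left(-4\right) = - 14288 \cdot 5 \left(-9 + 8\right) \left(-4\right) = - 14288 \cdot 5 \left(\left(-1\right) \left(-4\right)\right) = - 14288 \cdot 5 \cdot 4 = \left(-14288\right) 20 = -285760$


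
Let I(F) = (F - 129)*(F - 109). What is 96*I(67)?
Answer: 249984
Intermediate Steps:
I(F) = (-129 + F)*(-109 + F)
96*I(67) = 96*(14061 + 67² - 238*67) = 96*(14061 + 4489 - 15946) = 96*2604 = 249984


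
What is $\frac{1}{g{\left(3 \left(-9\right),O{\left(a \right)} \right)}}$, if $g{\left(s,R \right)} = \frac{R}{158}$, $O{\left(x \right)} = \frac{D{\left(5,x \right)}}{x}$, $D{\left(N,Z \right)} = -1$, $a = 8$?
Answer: $-1264$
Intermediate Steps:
$O{\left(x \right)} = - \frac{1}{x}$
$g{\left(s,R \right)} = \frac{R}{158}$ ($g{\left(s,R \right)} = R \frac{1}{158} = \frac{R}{158}$)
$\frac{1}{g{\left(3 \left(-9\right),O{\left(a \right)} \right)}} = \frac{1}{\frac{1}{158} \left(- \frac{1}{8}\right)} = \frac{1}{- \frac{1}{1264}} = -1264$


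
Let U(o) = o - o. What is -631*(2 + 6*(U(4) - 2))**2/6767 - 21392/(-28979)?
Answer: -1683815236/196100893 ≈ -8.5865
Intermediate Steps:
U(o) = 0
-631*(2 + 6*(U(4) - 2))**2/6767 - 21392/(-28979) = -631*(2 + 6*(0 - 2))**2/6767 - 21392/(-28979) = -631*(2 + 6*(-2))**2*(1/6767) - 21392*(-1/28979) = -631*(2 - 12)**2*(1/6767) + 21392/28979 = -631*(-10)**2*(1/6767) + 21392/28979 = -631*100*(1/6767) + 21392/28979 = -63100*1/6767 + 21392/28979 = -63100/6767 + 21392/28979 = -1683815236/196100893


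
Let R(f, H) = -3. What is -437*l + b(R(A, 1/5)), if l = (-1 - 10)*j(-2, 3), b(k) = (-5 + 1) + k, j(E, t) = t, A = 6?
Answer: 14414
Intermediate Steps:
b(k) = -4 + k
l = -33 (l = (-1 - 10)*3 = -11*3 = -33)
-437*l + b(R(A, 1/5)) = -437*(-33) + (-4 - 3) = 14421 - 7 = 14414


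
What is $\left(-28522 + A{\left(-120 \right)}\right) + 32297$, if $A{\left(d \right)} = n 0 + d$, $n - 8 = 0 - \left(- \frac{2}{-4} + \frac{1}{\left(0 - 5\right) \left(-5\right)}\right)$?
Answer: $3655$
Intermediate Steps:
$n = \frac{373}{50}$ ($n = 8 + \left(0 - \left(- \frac{2}{-4} + \frac{1}{\left(0 - 5\right) \left(-5\right)}\right)\right) = 8 + \left(0 - \left(\left(-2\right) \left(- \frac{1}{4}\right) + \frac{1}{-5} \left(- \frac{1}{5}\right)\right)\right) = 8 + \left(0 - \left(\frac{1}{2} - - \frac{1}{25}\right)\right) = 8 + \left(0 - \left(\frac{1}{2} + \frac{1}{25}\right)\right) = 8 + \left(0 - \frac{27}{50}\right) = 8 - \frac{27}{50} = \frac{373}{50} \approx 7.46$)
$A{\left(d \right)} = d$ ($A{\left(d \right)} = \frac{373}{50} \cdot 0 + d = 0 + d = d$)
$\left(-28522 + A{\left(-120 \right)}\right) + 32297 = \left(-28522 - 120\right) + 32297 = -28642 + 32297 = 3655$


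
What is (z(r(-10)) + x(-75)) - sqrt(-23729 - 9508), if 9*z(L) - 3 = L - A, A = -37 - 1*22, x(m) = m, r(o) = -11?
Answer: -208/3 - 3*I*sqrt(3693) ≈ -69.333 - 182.31*I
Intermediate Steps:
A = -59 (A = -37 - 22 = -59)
z(L) = 62/9 + L/9 (z(L) = 1/3 + (L - 1*(-59))/9 = 1/3 + (L + 59)/9 = 1/3 + (59 + L)/9 = 1/3 + (59/9 + L/9) = 62/9 + L/9)
(z(r(-10)) + x(-75)) - sqrt(-23729 - 9508) = ((62/9 + (1/9)*(-11)) - 75) - sqrt(-23729 - 9508) = ((62/9 - 11/9) - 75) - sqrt(-33237) = (17/3 - 75) - 3*I*sqrt(3693) = -208/3 - 3*I*sqrt(3693)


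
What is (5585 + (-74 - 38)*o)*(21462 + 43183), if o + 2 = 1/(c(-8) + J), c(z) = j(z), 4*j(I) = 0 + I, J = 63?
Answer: 22899650865/61 ≈ 3.7540e+8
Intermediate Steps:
j(I) = I/4 (j(I) = (0 + I)/4 = I/4)
c(z) = z/4
o = -121/61 (o = -2 + 1/((1/4)*(-8) + 63) = -2 + 1/(-2 + 63) = -2 + 1/61 = -121/61 ≈ -1.9836)
(5585 + (-74 - 38)*o)*(21462 + 43183) = (5585 + (-74 - 38)*(-121/61))*(21462 + 43183) = (5585 - 112*(-121/61))*64645 = (5585 + 13552/61)*64645 = (354237/61)*64645 = 22899650865/61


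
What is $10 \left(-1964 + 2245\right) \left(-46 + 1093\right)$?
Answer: $2942070$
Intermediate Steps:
$10 \left(-1964 + 2245\right) \left(-46 + 1093\right) = 10 \cdot 281 \cdot 1047 = 10 \cdot 294207 = 2942070$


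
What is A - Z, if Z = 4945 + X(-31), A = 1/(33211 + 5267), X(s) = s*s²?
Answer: 956024389/38478 ≈ 24846.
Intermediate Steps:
X(s) = s³
A = 1/38478 ≈ 2.5989e-5
Z = -24846 (Z = 4945 + (-31)³ = 4945 - 29791 = -24846)
A - Z = 1/38478 - 1*(-24846) = 1/38478 + 24846 = 956024389/38478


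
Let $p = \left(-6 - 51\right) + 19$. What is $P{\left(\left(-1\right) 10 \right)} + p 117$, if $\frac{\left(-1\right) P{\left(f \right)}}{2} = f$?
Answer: $-4426$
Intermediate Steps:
$P{\left(f \right)} = - 2 f$
$p = -38$ ($p = -57 + 19 = -38$)
$P{\left(\left(-1\right) 10 \right)} + p 117 = - 2 \left(\left(-1\right) 10\right) - 4446 = \left(-2\right) \left(-10\right) - 4446 = 20 - 4446 = -4426$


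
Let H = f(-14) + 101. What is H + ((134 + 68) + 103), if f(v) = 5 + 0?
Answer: 411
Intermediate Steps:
f(v) = 5
H = 106 (H = 5 + 101 = 106)
H + ((134 + 68) + 103) = 106 + ((134 + 68) + 103) = 106 + (202 + 103) = 106 + 305 = 411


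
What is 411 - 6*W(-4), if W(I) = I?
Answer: 435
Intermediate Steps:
411 - 6*W(-4) = 411 - 6*(-4) = 411 + 24 = 435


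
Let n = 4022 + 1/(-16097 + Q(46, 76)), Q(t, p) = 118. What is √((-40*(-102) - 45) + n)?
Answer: √2446113238/551 ≈ 89.761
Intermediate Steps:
n = 64267537/15979 (n = 4022 + 1/(-16097 + 118) = 4022 + 1/(-15979) = 4022 - 1/15979 = 64267537/15979 ≈ 4022.0)
√((-40*(-102) - 45) + n) = √((-40*(-102) - 45) + 64267537/15979) = √((4080 - 45) + 64267537/15979) = √(4035 + 64267537/15979) = √(128742802/15979) = √2446113238/551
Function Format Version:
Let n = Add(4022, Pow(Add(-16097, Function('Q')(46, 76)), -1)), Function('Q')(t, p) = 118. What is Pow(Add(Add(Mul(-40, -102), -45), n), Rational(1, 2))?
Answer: Mul(Rational(1, 551), Pow(2446113238, Rational(1, 2))) ≈ 89.761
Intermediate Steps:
n = Rational(64267537, 15979) (n = Add(4022, Pow(Add(-16097, 118), -1)) = Add(4022, Pow(-15979, -1)) = Add(4022, Rational(-1, 15979)) = Rational(64267537, 15979) ≈ 4022.0)
Pow(Add(Add(Mul(-40, -102), -45), n), Rational(1, 2)) = Pow(Add(Add(Mul(-40, -102), -45), Rational(64267537, 15979)), Rational(1, 2)) = Pow(Add(Add(4080, -45), Rational(64267537, 15979)), Rational(1, 2)) = Pow(Add(4035, Rational(64267537, 15979)), Rational(1, 2)) = Pow(Rational(128742802, 15979), Rational(1, 2)) = Mul(Rational(1, 551), Pow(2446113238, Rational(1, 2)))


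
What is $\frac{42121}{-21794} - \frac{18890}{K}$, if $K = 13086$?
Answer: $- \frac{481442033}{142598142} \approx -3.3762$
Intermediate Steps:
$\frac{42121}{-21794} - \frac{18890}{K} = \frac{42121}{-21794} - \frac{18890}{13086} = 42121 \left(- \frac{1}{21794}\right) - \frac{9445}{6543} = - \frac{42121}{21794} - \frac{9445}{6543} = - \frac{481442033}{142598142}$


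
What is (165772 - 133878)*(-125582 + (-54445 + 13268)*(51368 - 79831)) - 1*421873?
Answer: 37376430477013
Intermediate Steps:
(165772 - 133878)*(-125582 + (-54445 + 13268)*(51368 - 79831)) - 1*421873 = 31894*(-125582 - 41177*(-28463)) - 421873 = 31894*(-125582 + 1172020951) - 421873 = 31894*1171895369 - 421873 = 37376430898886 - 421873 = 37376430477013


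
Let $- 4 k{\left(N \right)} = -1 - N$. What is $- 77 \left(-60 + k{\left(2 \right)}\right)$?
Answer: $\frac{18249}{4} \approx 4562.3$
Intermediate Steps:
$k{\left(N \right)} = \frac{1}{4} + \frac{N}{4}$ ($k{\left(N \right)} = - \frac{-1 - N}{4} = \frac{1}{4} + \frac{N}{4}$)
$- 77 \left(-60 + k{\left(2 \right)}\right) = - 77 \left(-60 + \left(\frac{1}{4} + \frac{1}{4} \cdot 2\right)\right) = - 77 \left(-60 + \left(\frac{1}{4} + \frac{1}{2}\right)\right) = - 77 \left(-60 + \frac{3}{4}\right) = \left(-77\right) \left(- \frac{237}{4}\right) = \frac{18249}{4}$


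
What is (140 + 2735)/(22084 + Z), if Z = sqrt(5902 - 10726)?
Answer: 3174575/24385394 - 1725*I*sqrt(134)/48770788 ≈ 0.13018 - 0.00040943*I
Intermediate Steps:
Z = 6*I*sqrt(134) (Z = sqrt(-4824) = 6*I*sqrt(134) ≈ 69.455*I)
(140 + 2735)/(22084 + Z) = (140 + 2735)/(22084 + 6*I*sqrt(134)) = 2875/(22084 + 6*I*sqrt(134))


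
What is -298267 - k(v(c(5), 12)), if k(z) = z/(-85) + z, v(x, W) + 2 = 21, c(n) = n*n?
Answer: -25354291/85 ≈ -2.9829e+5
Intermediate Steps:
c(n) = n**2
v(x, W) = 19 (v(x, W) = -2 + 21 = 19)
k(z) = 84*z/85 (k(z) = z*(-1/85) + z = -z/85 + z = 84*z/85)
-298267 - k(v(c(5), 12)) = -298267 - 84*19/85 = -298267 - 1*1596/85 = -298267 - 1596/85 = -25354291/85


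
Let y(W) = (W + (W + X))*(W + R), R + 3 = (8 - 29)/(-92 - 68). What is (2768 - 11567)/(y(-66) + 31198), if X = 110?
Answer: -703920/2617049 ≈ -0.26897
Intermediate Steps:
R = -459/160 (R = -3 + (8 - 29)/(-92 - 68) = -3 - 21/(-160) = -3 - 21*(-1/160) = -3 + 21/160 = -459/160 ≈ -2.8688)
y(W) = (110 + 2*W)*(-459/160 + W) (y(W) = (W + (W + 110))*(W - 459/160) = (W + (110 + W))*(-459/160 + W) = (110 + 2*W)*(-459/160 + W))
(2768 - 11567)/(y(-66) + 31198) = (2768 - 11567)/((-5049/16 + 2*(-66)² + (8341/80)*(-66)) + 31198) = -8799/((-5049/16 + 2*4356 - 275253/40) + 31198) = -8799/((-5049/16 + 8712 - 275253/40) + 31198) = -8799/(121209/80 + 31198) = -8799/2617049/80 = -8799*80/2617049 = -703920/2617049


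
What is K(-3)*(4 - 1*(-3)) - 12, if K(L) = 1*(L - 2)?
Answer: -47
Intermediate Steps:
K(L) = -2 + L (K(L) = 1*(-2 + L) = -2 + L)
K(-3)*(4 - 1*(-3)) - 12 = (-2 - 3)*(4 - 1*(-3)) - 12 = -5*(4 + 3) - 12 = -5*7 - 12 = -35 - 12 = -47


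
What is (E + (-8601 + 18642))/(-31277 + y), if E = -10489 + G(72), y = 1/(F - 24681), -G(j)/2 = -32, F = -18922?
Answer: 697648/56823793 ≈ 0.012277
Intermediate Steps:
G(j) = 64 (G(j) = -2*(-32) = 64)
y = -1/43603 (y = 1/(-18922 - 24681) = 1/(-43603) = -1/43603 ≈ -2.2934e-5)
E = -10425 (E = -10489 + 64 = -10425)
(E + (-8601 + 18642))/(-31277 + y) = (-10425 + (-8601 + 18642))/(-31277 - 1/43603) = (-10425 + 10041)/(-1363771032/43603) = -384*(-43603/1363771032) = 697648/56823793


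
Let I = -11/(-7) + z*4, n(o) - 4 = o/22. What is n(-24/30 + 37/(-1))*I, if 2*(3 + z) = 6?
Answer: 251/70 ≈ 3.5857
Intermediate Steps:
z = 0 (z = -3 + (½)*6 = -3 + 3 = 0)
n(o) = 4 + o/22
I = 11/7 (I = -11/(-7) + 0*4 = -11*(-⅐) + 0 = 11/7 + 0 = 11/7 ≈ 1.5714)
n(-24/30 + 37/(-1))*I = (4 + (-24/30 + 37/(-1))/22)*(11/7) = (4 + (-24*1/30 + 37*(-1))/22)*(11/7) = (4 + (-⅘ - 37)/22)*(11/7) = (4 + (1/22)*(-189/5))*(11/7) = (4 - 189/110)*(11/7) = (251/110)*(11/7) = 251/70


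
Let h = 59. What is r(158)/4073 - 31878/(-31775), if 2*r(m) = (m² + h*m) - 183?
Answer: 1343301013/258839150 ≈ 5.1897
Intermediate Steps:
r(m) = -183/2 + m²/2 + 59*m/2 (r(m) = ((m² + 59*m) - 183)/2 = (-183 + m² + 59*m)/2 = -183/2 + m²/2 + 59*m/2)
r(158)/4073 - 31878/(-31775) = (-183/2 + (½)*158² + (59/2)*158)/4073 - 31878/(-31775) = (-183/2 + (½)*24964 + 4661)*(1/4073) - 31878*(-1/31775) = (-183/2 + 12482 + 4661)*(1/4073) + 31878/31775 = (34103/2)*(1/4073) + 31878/31775 = 34103/8146 + 31878/31775 = 1343301013/258839150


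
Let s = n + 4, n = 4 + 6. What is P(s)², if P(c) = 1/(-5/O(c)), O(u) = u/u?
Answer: 1/25 ≈ 0.040000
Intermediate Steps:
O(u) = 1
n = 10
s = 14 (s = 10 + 4 = 14)
P(c) = -⅕ (P(c) = 1/(-5/1) = 1/(-5*1) = 1/(-5) = -⅕)
P(s)² = (-⅕)² = 1/25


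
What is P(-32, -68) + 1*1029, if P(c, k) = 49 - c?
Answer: 1110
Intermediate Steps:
P(-32, -68) + 1*1029 = (49 - 1*(-32)) + 1*1029 = (49 + 32) + 1029 = 81 + 1029 = 1110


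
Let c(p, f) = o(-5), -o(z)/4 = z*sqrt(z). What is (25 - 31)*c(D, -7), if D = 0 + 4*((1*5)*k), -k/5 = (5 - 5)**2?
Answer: -120*I*sqrt(5) ≈ -268.33*I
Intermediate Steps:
o(z) = -4*z**(3/2) (o(z) = -4*z*sqrt(z) = -4*z**(3/2))
k = 0 (k = -5*(5 - 5)**2 = -5*0**2 = -5*0 = 0)
D = 0 (D = 0 + 4*((1*5)*0) = 0 + 4*(5*0) = 0 + 4*0 = 0 + 0 = 0)
c(p, f) = 20*I*sqrt(5) (c(p, f) = -(-20)*I*sqrt(5) = 20*I*sqrt(5))
(25 - 31)*c(D, -7) = (25 - 31)*(20*I*sqrt(5)) = -120*I*sqrt(5)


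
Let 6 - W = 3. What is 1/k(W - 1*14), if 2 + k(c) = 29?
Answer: 1/27 ≈ 0.037037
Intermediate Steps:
W = 3 (W = 6 - 1*3 = 6 - 3 = 3)
k(c) = 27 (k(c) = -2 + 29 = 27)
1/k(W - 1*14) = 1/27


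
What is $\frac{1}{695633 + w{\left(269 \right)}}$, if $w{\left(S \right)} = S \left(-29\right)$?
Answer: $\frac{1}{687832} \approx 1.4538 \cdot 10^{-6}$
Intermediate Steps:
$w{\left(S \right)} = - 29 S$
$\frac{1}{695633 + w{\left(269 \right)}} = \frac{1}{695633 - 7801} = \frac{1}{687832}$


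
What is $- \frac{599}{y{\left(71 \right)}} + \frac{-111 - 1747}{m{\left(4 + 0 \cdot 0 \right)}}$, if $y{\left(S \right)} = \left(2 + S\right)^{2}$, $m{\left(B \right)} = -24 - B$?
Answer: $\frac{4942255}{74606} \approx 66.245$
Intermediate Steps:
$- \frac{599}{y{\left(71 \right)}} + \frac{-111 - 1747}{m{\left(4 + 0 \cdot 0 \right)}} = - \frac{599}{\left(2 + 71\right)^{2}} + \frac{-111 - 1747}{-24 - \left(4 + 0 \cdot 0\right)} = - \frac{599}{73^{2}} + \frac{-111 - 1747}{-24 - \left(4 + 0\right)} = - \frac{599}{5329} - \frac{1858}{-24 - 4} = \left(-599\right) \frac{1}{5329} - \frac{1858}{-24 - 4} = - \frac{599}{5329} - \frac{1858}{-28} = - \frac{599}{5329} - - \frac{929}{14} = - \frac{599}{5329} + \frac{929}{14} = \frac{4942255}{74606}$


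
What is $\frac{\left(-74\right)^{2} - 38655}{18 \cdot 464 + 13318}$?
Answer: $- \frac{33179}{21670} \approx -1.5311$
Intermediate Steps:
$\frac{\left(-74\right)^{2} - 38655}{18 \cdot 464 + 13318} = \frac{5476 - 38655}{8352 + 13318} = - \frac{33179}{21670}$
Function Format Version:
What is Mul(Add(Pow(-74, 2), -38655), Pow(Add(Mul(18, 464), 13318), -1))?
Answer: Rational(-33179, 21670) ≈ -1.5311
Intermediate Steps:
Mul(Add(Pow(-74, 2), -38655), Pow(Add(Mul(18, 464), 13318), -1)) = Mul(Add(5476, -38655), Pow(Add(8352, 13318), -1)) = Mul(-33179, Pow(21670, -1)) = Mul(-33179, Rational(1, 21670)) = Rational(-33179, 21670)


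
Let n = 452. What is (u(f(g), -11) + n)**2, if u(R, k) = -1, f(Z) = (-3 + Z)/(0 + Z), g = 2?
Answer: 203401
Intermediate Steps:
f(Z) = (-3 + Z)/Z
(u(f(g), -11) + n)**2 = (-1 + 452)**2 = 451**2 = 203401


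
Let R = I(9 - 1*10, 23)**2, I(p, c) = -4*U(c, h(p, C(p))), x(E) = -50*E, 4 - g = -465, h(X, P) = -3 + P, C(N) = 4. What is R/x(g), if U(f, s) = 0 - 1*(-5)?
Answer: -8/469 ≈ -0.017058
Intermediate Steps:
U(f, s) = 5 (U(f, s) = 0 + 5 = 5)
g = 469 (g = 4 - 1*(-465) = 4 + 465 = 469)
I(p, c) = -20 (I(p, c) = -4*5 = -20)
R = 400 (R = (-20)**2 = 400)
R/x(g) = 400/((-50*469)) = 400/(-23450) = 400*(-1/23450) = -8/469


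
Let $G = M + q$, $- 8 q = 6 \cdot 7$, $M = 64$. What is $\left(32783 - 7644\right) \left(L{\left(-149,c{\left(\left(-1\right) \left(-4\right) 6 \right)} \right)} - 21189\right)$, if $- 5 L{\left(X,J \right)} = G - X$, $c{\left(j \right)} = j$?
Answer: $- \frac{10674295929}{20} \approx -5.3371 \cdot 10^{8}$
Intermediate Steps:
$q = - \frac{21}{4}$ ($q = - \frac{6 \cdot 7}{8} = \left(- \frac{1}{8}\right) 42 = - \frac{21}{4} \approx -5.25$)
$G = \frac{235}{4}$ ($G = 64 - \frac{21}{4} = \frac{235}{4} \approx 58.75$)
$L{\left(X,J \right)} = - \frac{47}{4} + \frac{X}{5}$ ($L{\left(X,J \right)} = - \frac{\frac{235}{4} - X}{5} = - \frac{47}{4} + \frac{X}{5}$)
$\left(32783 - 7644\right) \left(L{\left(-149,c{\left(\left(-1\right) \left(-4\right) 6 \right)} \right)} - 21189\right) = \left(32783 - 7644\right) \left(\left(- \frac{47}{4} + \frac{1}{5} \left(-149\right)\right) - 21189\right) = 25139 \left(\left(- \frac{47}{4} - \frac{149}{5}\right) - 21189\right) = 25139 \left(- \frac{831}{20} - 21189\right) = 25139 \left(- \frac{424611}{20}\right) = - \frac{10674295929}{20}$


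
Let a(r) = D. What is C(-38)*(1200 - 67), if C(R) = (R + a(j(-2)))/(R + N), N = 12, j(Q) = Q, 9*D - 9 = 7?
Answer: 184679/117 ≈ 1578.5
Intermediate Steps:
D = 16/9 (D = 1 + (⅑)*7 = 1 + 7/9 = 16/9 ≈ 1.7778)
a(r) = 16/9
C(R) = (16/9 + R)/(12 + R) (C(R) = (R + 16/9)/(R + 12) = (16/9 + R)/(12 + R))
C(-38)*(1200 - 67) = ((16/9 - 38)/(12 - 38))*(1200 - 67) = (-326/9/(-26))*1133 = -1/26*(-326/9)*1133 = (163/117)*1133 = 184679/117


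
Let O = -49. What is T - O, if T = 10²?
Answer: 149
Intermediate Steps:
T = 100
T - O = 100 - 1*(-49) = 100 + 49 = 149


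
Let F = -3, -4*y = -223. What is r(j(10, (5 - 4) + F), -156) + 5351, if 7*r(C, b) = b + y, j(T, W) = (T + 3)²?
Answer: 149427/28 ≈ 5336.7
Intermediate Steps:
y = 223/4 (y = -¼*(-223) = 223/4 ≈ 55.750)
j(T, W) = (3 + T)²
r(C, b) = 223/28 + b/7 (r(C, b) = (b + 223/4)/7 = (223/4 + b)/7 = 223/28 + b/7)
r(j(10, (5 - 4) + F), -156) + 5351 = (223/28 + (⅐)*(-156)) + 5351 = (223/28 - 156/7) + 5351 = -401/28 + 5351 = 149427/28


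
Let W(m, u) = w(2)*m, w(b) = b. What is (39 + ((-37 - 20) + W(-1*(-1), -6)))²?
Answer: 256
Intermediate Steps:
W(m, u) = 2*m
(39 + ((-37 - 20) + W(-1*(-1), -6)))² = (39 + ((-37 - 20) + 2*(-1*(-1))))² = (39 + (-57 + 2*1))² = (39 + (-57 + 2))² = (39 - 55)² = (-16)² = 256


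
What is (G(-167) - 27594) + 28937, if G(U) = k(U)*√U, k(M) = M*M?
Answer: 1343 + 27889*I*√167 ≈ 1343.0 + 3.6041e+5*I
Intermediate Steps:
k(M) = M²
G(U) = U^(5/2) (G(U) = U²*√U = U^(5/2))
(G(-167) - 27594) + 28937 = ((-167)^(5/2) - 27594) + 28937 = (27889*I*√167 - 27594) + 28937 = (-27594 + 27889*I*√167) + 28937 = 1343 + 27889*I*√167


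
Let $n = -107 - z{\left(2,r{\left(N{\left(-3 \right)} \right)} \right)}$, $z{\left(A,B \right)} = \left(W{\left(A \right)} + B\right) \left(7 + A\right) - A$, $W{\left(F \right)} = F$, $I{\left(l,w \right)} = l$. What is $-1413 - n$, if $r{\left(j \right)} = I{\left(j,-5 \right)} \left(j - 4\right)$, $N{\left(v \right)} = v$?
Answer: $-1101$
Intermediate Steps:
$r{\left(j \right)} = j \left(-4 + j\right)$ ($r{\left(j \right)} = j \left(j - 4\right) = j \left(-4 + j\right)$)
$z{\left(A,B \right)} = - A + \left(7 + A\right) \left(A + B\right)$ ($z{\left(A,B \right)} = \left(A + B\right) \left(7 + A\right) - A = \left(7 + A\right) \left(A + B\right) - A = - A + \left(7 + A\right) \left(A + B\right)$)
$n = -312$ ($n = -107 - \left(2^{2} + 6 \cdot 2 + 7 \left(- 3 \left(-4 - 3\right)\right) + 2 \left(- 3 \left(-4 - 3\right)\right)\right) = -107 - \left(4 + 12 + 7 \left(\left(-3\right) \left(-7\right)\right) + 2 \left(\left(-3\right) \left(-7\right)\right)\right) = -107 - \left(4 + 12 + 7 \cdot 21 + 2 \cdot 21\right) = -107 - \left(4 + 12 + 147 + 42\right) = -107 - 205 = -312$)
$-1413 - n = -1413 - -312 = -1413 + 312 = -1101$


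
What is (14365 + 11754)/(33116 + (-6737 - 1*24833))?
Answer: 26119/1546 ≈ 16.895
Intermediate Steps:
(14365 + 11754)/(33116 + (-6737 - 1*24833)) = 26119/(33116 + (-6737 - 24833)) = 26119/(33116 - 31570) = 26119/1546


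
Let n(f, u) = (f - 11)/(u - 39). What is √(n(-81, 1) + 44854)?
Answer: 4*√1012073/19 ≈ 211.79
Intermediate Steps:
n(f, u) = (-11 + f)/(-39 + u)
√(n(-81, 1) + 44854) = √((-11 - 81)/(-39 + 1) + 44854) = √(-92/(-38) + 44854) = √(-1/38*(-92) + 44854) = √(46/19 + 44854) = √(852272/19) = 4*√1012073/19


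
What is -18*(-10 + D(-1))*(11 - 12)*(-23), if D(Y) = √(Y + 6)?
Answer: 4140 - 414*√5 ≈ 3214.3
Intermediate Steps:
D(Y) = √(6 + Y)
-18*(-10 + D(-1))*(11 - 12)*(-23) = -18*(-10 + √(6 - 1))*(11 - 12)*(-23) = -18*(-10 + √5)*(-1)*(-23) = -18*(10 - √5)*(-23) = (-180 + 18*√5)*(-23) = 4140 - 414*√5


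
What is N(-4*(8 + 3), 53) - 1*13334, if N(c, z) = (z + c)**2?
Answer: -13253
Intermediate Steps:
N(c, z) = (c + z)**2
N(-4*(8 + 3), 53) - 1*13334 = (-4*(8 + 3) + 53)**2 - 1*13334 = (-4*11 + 53)**2 - 13334 = (-44 + 53)**2 - 13334 = 9**2 - 13334 = 81 - 13334 = -13253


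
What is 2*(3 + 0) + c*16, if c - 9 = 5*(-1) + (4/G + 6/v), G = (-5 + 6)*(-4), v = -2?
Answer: 6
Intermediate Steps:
G = -4 (G = 1*(-4) = -4)
c = 0 (c = 9 + (5*(-1) + (4/(-4) + 6/(-2))) = 9 + (-5 + (4*(-¼) + 6*(-½))) = 9 + (-5 + (-1 - 3)) = 9 + (-5 - 4) = 9 - 9 = 0)
2*(3 + 0) + c*16 = 2*(3 + 0) + 0*16 = 2*3 + 0 = 6 + 0 = 6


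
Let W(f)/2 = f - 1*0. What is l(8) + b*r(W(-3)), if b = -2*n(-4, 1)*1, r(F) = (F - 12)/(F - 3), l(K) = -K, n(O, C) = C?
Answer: -12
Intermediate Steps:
W(f) = 2*f (W(f) = 2*(f - 1*0) = 2*(f + 0) = 2*f)
r(F) = (-12 + F)/(-3 + F)
b = -2 (b = -2*1*1 = -2*1 = -2)
l(8) + b*r(W(-3)) = -1*8 - 2*(-12 + 2*(-3))/(-3 + 2*(-3)) = -8 - 2*(-12 - 6)/(-3 - 6) = -8 - 2*(-18)/(-9) = -8 - (-2)*(-18)/9 = -8 - 2*2 = -8 - 4 = -12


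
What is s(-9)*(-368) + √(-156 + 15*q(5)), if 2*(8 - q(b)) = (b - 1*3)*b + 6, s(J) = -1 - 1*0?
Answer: 368 + 2*I*√39 ≈ 368.0 + 12.49*I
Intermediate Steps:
s(J) = -1 (s(J) = -1 + 0 = -1)
q(b) = 5 - b*(-3 + b)/2 (q(b) = 8 - ((b - 1*3)*b + 6)/2 = 8 - ((b - 3)*b + 6)/2 = 8 - ((-3 + b)*b + 6)/2 = 8 - (b*(-3 + b) + 6)/2 = 8 - (6 + b*(-3 + b))/2 = 8 + (-3 - b*(-3 + b)/2) = 5 - b*(-3 + b)/2)
s(-9)*(-368) + √(-156 + 15*q(5)) = -1*(-368) + √(-156 + 15*(5 - ½*5² + (3/2)*5)) = 368 + √(-156 + 15*(5 - ½*25 + 15/2)) = 368 + √(-156 + 15*(5 - 25/2 + 15/2)) = 368 + √(-156 + 15*0) = 368 + √(-156 + 0) = 368 + √(-156) = 368 + 2*I*√39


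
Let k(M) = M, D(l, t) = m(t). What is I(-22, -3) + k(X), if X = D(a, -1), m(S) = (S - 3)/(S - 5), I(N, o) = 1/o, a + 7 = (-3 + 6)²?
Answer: ⅓ ≈ 0.33333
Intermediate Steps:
a = 2 (a = -7 + (-3 + 6)² = -7 + 3² = -7 + 9 = 2)
m(S) = (-3 + S)/(-5 + S)
D(l, t) = (-3 + t)/(-5 + t)
X = ⅔ (X = (-3 - 1)/(-5 - 1) = -4/(-6) = -⅙*(-4) = ⅔ ≈ 0.66667)
I(-22, -3) + k(X) = 1/(-3) + ⅔ = -⅓ + ⅔ = ⅓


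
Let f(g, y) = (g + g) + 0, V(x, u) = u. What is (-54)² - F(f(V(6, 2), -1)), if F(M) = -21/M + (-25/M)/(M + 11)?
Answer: 8765/3 ≈ 2921.7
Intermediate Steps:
f(g, y) = 2*g (f(g, y) = 2*g + 0 = 2*g)
F(M) = -21/M - 25/(M*(11 + M)) (F(M) = -21/M + (-25/M)/(11 + M) = -21/M - 25/(M*(11 + M)))
(-54)² - F(f(V(6, 2), -1)) = (-54)² - (-256 - 42*2)/((2*2)*(11 + 2*2)) = 2916 - (-256 - 21*4)/(4*(11 + 4)) = 2916 - (-256 - 84)/(4*15) = 2916 - (-340)/(4*15) = 2916 - 1*(-17/3) = 2916 + 17/3 = 8765/3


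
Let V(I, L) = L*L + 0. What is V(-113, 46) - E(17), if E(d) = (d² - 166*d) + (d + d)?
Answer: 4615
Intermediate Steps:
V(I, L) = L² (V(I, L) = L² + 0 = L²)
E(d) = d² - 164*d (E(d) = (d² - 166*d) + 2*d = d² - 164*d)
V(-113, 46) - E(17) = 46² - 17*(-164 + 17) = 2116 - 17*(-147) = 2116 - 1*(-2499) = 2116 + 2499 = 4615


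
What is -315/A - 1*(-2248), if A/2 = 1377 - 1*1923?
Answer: 116911/52 ≈ 2248.3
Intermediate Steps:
A = -1092 (A = 2*(1377 - 1*1923) = 2*(1377 - 1923) = 2*(-546) = -1092)
-315/A - 1*(-2248) = -315/(-1092) - 1*(-2248) = -315*(-1/1092) + 2248 = 15/52 + 2248 = 116911/52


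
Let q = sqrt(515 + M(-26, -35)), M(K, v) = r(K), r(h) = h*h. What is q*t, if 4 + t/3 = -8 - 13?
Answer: -75*sqrt(1191) ≈ -2588.3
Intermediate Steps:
r(h) = h**2
M(K, v) = K**2
q = sqrt(1191) (q = sqrt(515 + (-26)**2) = sqrt(515 + 676) = sqrt(1191) ≈ 34.511)
t = -75 (t = -12 + 3*(-8 - 13) = -12 + 3*(-21) = -12 - 63 = -75)
q*t = sqrt(1191)*(-75) = -75*sqrt(1191)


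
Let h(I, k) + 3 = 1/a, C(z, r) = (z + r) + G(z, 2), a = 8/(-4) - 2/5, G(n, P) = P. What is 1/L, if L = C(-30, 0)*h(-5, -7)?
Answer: 3/287 ≈ 0.010453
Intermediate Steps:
a = -12/5 (a = 8*(-¼) - 2*⅕ = -2 - ⅖ = -12/5 ≈ -2.4000)
C(z, r) = 2 + r + z (C(z, r) = (z + r) + 2 = (r + z) + 2 = 2 + r + z)
h(I, k) = -41/12 (h(I, k) = -3 + 1/(-12/5) = -3 - 5/12 = -41/12)
L = 287/3 (L = (2 + 0 - 30)*(-41/12) = -28*(-41/12) = 287/3 ≈ 95.667)
1/L = 1/(287/3) = 3/287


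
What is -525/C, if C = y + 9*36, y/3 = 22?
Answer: -35/26 ≈ -1.3462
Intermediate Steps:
y = 66 (y = 3*22 = 66)
C = 390 (C = 66 + 9*36 = 66 + 324 = 390)
-525/C = -525/390 = -525*1/390 = -35/26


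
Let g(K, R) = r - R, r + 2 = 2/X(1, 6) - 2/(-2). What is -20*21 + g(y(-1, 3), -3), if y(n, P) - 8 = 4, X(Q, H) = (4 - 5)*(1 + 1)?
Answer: -419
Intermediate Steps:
X(Q, H) = -2 (X(Q, H) = -1*2 = -2)
r = -2 (r = -2 + (2/(-2) - 2/(-2)) = -2 + (2*(-1/2) - 2*(-1/2)) = -2 + (-1 + 1) = -2 + 0 = -2)
y(n, P) = 12 (y(n, P) = 8 + 4 = 12)
g(K, R) = -2 - R
-20*21 + g(y(-1, 3), -3) = -20*21 + (-2 - 1*(-3)) = -420 + (-2 + 3) = -420 + 1 = -419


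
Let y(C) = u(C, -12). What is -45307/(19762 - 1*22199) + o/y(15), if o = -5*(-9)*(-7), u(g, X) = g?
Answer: -5870/2437 ≈ -2.4087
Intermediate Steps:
y(C) = C
o = -315 (o = 45*(-7) = -315)
-45307/(19762 - 1*22199) + o/y(15) = -45307/(19762 - 1*22199) - 315/15 = -45307/(19762 - 22199) - 315*1/15 = -45307/(-2437) - 21 = -45307*(-1/2437) - 21 = 45307/2437 - 21 = -5870/2437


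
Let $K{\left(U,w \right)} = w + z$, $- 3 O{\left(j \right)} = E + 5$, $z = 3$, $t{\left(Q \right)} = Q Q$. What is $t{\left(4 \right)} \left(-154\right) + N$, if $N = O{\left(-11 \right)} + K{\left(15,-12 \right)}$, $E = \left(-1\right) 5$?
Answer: $-2473$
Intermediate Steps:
$t{\left(Q \right)} = Q^{2}$
$E = -5$
$O{\left(j \right)} = 0$ ($O{\left(j \right)} = - \frac{-5 + 5}{3} = \left(- \frac{1}{3}\right) 0 = 0$)
$K{\left(U,w \right)} = 3 + w$ ($K{\left(U,w \right)} = w + 3 = 3 + w$)
$N = -9$ ($N = 0 + \left(3 - 12\right) = 0 - 9 = -9$)
$t{\left(4 \right)} \left(-154\right) + N = 4^{2} \left(-154\right) - 9 = 16 \left(-154\right) - 9 = -2464 - 9 = -2473$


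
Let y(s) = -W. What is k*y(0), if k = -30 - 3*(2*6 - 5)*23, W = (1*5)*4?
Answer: 10260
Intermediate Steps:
W = 20 (W = 5*4 = 20)
k = -513 (k = -30 - 3*(12 - 5)*23 = -30 - 3*7*23 = -30 - 21*23 = -30 - 483 = -513)
y(s) = -20 (y(s) = -1*20 = -20)
k*y(0) = -513*(-20) = 10260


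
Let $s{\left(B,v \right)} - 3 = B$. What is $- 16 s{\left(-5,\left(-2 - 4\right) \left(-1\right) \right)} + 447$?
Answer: $479$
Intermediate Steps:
$s{\left(B,v \right)} = 3 + B$
$- 16 s{\left(-5,\left(-2 - 4\right) \left(-1\right) \right)} + 447 = - 16 \left(3 - 5\right) + 447 = \left(-16\right) \left(-2\right) + 447 = 32 + 447 = 479$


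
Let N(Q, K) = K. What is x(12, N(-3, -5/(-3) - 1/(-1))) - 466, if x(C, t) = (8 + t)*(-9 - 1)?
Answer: -1718/3 ≈ -572.67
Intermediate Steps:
x(C, t) = -80 - 10*t (x(C, t) = (8 + t)*(-10) = -80 - 10*t)
x(12, N(-3, -5/(-3) - 1/(-1))) - 466 = (-80 - 10*(-5/(-3) - 1/(-1))) - 466 = (-80 - 10*(-5*(-1/3) - 1*(-1))) - 466 = (-80 - 10*(5/3 + 1)) - 466 = (-80 - 10*8/3) - 466 = (-80 - 80/3) - 466 = -320/3 - 466 = -1718/3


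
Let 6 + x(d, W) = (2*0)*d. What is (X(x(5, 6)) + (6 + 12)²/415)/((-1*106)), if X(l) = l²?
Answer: -144/415 ≈ -0.34699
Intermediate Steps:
x(d, W) = -6 (x(d, W) = -6 + (2*0)*d = -6 + 0*d = -6 + 0 = -6)
(X(x(5, 6)) + (6 + 12)²/415)/((-1*106)) = ((-6)² + (6 + 12)²/415)/((-1*106)) = (36 + 18²*(1/415))/(-106) = (36 + 324*(1/415))*(-1/106) = (36 + 324/415)*(-1/106) = (15264/415)*(-1/106) = -144/415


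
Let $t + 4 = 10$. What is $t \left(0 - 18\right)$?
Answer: $-108$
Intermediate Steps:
$t = 6$ ($t = -4 + 10 = 6$)
$t \left(0 - 18\right) = 6 \left(0 - 18\right) = 6 \left(-18\right) = -108$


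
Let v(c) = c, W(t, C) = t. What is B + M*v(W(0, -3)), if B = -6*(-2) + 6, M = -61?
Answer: 18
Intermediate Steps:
B = 18 (B = 12 + 6 = 18)
B + M*v(W(0, -3)) = 18 - 61*0 = 18 + 0 = 18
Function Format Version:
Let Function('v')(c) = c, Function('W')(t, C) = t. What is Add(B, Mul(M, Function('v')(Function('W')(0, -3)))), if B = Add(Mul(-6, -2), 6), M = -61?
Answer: 18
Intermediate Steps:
B = 18 (B = Add(12, 6) = 18)
Add(B, Mul(M, Function('v')(Function('W')(0, -3)))) = Add(18, Mul(-61, 0)) = Add(18, 0) = 18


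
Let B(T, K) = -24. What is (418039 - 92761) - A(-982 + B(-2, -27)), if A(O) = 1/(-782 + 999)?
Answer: 70585325/217 ≈ 3.2528e+5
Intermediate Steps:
A(O) = 1/217
(418039 - 92761) - A(-982 + B(-2, -27)) = (418039 - 92761) - 1*1/217 = 325278 - 1/217 = 70585325/217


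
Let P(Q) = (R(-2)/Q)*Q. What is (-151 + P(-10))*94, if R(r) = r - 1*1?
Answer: -14476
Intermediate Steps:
R(r) = -1 + r (R(r) = r - 1 = -1 + r)
P(Q) = -3 (P(Q) = ((-1 - 2)/Q)*Q = (-3/Q)*Q = -3)
(-151 + P(-10))*94 = (-151 - 3)*94 = -154*94 = -14476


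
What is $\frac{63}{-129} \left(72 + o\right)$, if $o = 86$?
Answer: $- \frac{3318}{43} \approx -77.163$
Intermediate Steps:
$\frac{63}{-129} \left(72 + o\right) = \frac{63}{-129} \left(72 + 86\right) = 63 \left(- \frac{1}{129}\right) 158 = \left(- \frac{21}{43}\right) 158 = - \frac{3318}{43}$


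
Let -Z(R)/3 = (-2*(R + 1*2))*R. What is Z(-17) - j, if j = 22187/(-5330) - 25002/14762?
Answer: 60421709477/39340730 ≈ 1535.9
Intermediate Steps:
j = -230392577/39340730 (j = 22187*(-1/5330) - 25002*1/14762 = -22187/5330 - 12501/7381 = -230392577/39340730 ≈ -5.8563)
Z(R) = -3*R*(-4 - 2*R) (Z(R) = -3*(-2*(R + 1*2))*R = -3*(-2*(R + 2))*R = -3*(-2*(2 + R))*R = -3*(-4 - 2*R)*R = -3*R*(-4 - 2*R))
Z(-17) - j = 6*(-17)*(2 - 17) - 1*(-230392577/39340730) = 6*(-17)*(-15) + 230392577/39340730 = 1530 + 230392577/39340730 = 60421709477/39340730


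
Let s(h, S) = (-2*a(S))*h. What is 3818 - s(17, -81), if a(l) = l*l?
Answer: 226892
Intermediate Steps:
a(l) = l²
s(h, S) = -2*h*S² (s(h, S) = (-2*S²)*h = -2*h*S²)
3818 - s(17, -81) = 3818 - (-2)*17*(-81)² = 3818 - (-2)*17*6561 = 3818 - 1*(-223074) = 3818 + 223074 = 226892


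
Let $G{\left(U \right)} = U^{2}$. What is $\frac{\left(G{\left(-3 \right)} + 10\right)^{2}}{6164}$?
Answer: $\frac{361}{6164} \approx 0.058566$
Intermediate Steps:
$\frac{\left(G{\left(-3 \right)} + 10\right)^{2}}{6164} = \frac{\left(\left(-3\right)^{2} + 10\right)^{2}}{6164} = \left(9 + 10\right)^{2} \cdot \frac{1}{6164} = 19^{2} \cdot \frac{1}{6164} = 361 \cdot \frac{1}{6164} = \frac{361}{6164}$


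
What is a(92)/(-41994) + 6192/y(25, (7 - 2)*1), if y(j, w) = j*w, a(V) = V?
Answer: 130007674/2624625 ≈ 49.534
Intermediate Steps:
a(92)/(-41994) + 6192/y(25, (7 - 2)*1) = 92/(-41994) + 6192/((25*((7 - 2)*1))) = 92*(-1/41994) + 6192/((25*(5*1))) = -46/20997 + 6192/((25*5)) = -46/20997 + 6192/125 = 130007674/2624625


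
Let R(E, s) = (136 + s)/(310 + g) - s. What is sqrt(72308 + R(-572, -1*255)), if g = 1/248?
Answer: sqrt(8752959104379)/10983 ≈ 269.37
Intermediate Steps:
g = 1/248 ≈ 0.0040323
R(E, s) = 33728/76881 - 76633*s/76881 (R(E, s) = (136 + s)/(310 + 1/248) - s = (136 + s)/(76881/248) - s = (136 + s)*(248/76881) - s = (33728/76881 + 248*s/76881) - s = 33728/76881 - 76633*s/76881)
sqrt(72308 + R(-572, -1*255)) = sqrt(72308 + (33728/76881 - (-76633)*255/76881)) = sqrt(72308 + (33728/76881 - 76633/76881*(-255))) = sqrt(72308 + (33728/76881 + 6513805/25627)) = sqrt(72308 + 2796449/10983) = sqrt(796955213/10983) = sqrt(8752959104379)/10983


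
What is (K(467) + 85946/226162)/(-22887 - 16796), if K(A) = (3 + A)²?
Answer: -24979635873/4487393323 ≈ -5.5666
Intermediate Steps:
(K(467) + 85946/226162)/(-22887 - 16796) = ((3 + 467)² + 85946/226162)/(-22887 - 16796) = (470² + 85946*(1/226162))/(-39683) = (220900 + 42973/113081)*(-1/39683) = (24979635873/113081)*(-1/39683) = -24979635873/4487393323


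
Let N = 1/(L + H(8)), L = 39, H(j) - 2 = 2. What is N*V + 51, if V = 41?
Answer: 2234/43 ≈ 51.953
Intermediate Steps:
H(j) = 4 (H(j) = 2 + 2 = 4)
N = 1/43 (N = 1/(39 + 4) = 1/43 ≈ 0.023256)
N*V + 51 = (1/43)*41 + 51 = 41/43 + 51 = 2234/43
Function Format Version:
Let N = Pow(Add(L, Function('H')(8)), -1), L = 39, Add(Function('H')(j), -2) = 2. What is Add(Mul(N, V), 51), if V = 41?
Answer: Rational(2234, 43) ≈ 51.953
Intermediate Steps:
Function('H')(j) = 4 (Function('H')(j) = Add(2, 2) = 4)
N = Rational(1, 43) (N = Pow(Add(39, 4), -1) = Pow(43, -1) = Rational(1, 43) ≈ 0.023256)
Add(Mul(N, V), 51) = Add(Mul(Rational(1, 43), 41), 51) = Add(Rational(41, 43), 51) = Rational(2234, 43)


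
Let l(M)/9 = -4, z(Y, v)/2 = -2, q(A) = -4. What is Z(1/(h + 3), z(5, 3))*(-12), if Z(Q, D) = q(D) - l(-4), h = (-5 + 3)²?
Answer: -384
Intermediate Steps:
h = 4 (h = (-2)² = 4)
z(Y, v) = -4 (z(Y, v) = 2*(-2) = -4)
l(M) = -36 (l(M) = 9*(-4) = -36)
Z(Q, D) = 32 (Z(Q, D) = -4 - 1*(-36) = -4 + 36 = 32)
Z(1/(h + 3), z(5, 3))*(-12) = 32*(-12) = -384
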